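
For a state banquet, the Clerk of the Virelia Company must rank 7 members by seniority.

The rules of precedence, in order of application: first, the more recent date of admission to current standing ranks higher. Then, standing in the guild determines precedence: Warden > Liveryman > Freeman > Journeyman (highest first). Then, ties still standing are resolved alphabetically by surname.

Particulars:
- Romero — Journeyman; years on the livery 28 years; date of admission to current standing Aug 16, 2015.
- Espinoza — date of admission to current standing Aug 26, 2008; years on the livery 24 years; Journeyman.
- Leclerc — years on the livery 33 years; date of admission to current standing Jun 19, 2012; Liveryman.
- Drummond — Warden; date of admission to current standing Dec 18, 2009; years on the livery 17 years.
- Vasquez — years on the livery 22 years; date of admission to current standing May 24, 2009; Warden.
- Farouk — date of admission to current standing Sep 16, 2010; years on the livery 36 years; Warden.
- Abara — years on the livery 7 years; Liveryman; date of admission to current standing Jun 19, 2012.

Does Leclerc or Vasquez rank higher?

Leclerc

By date of admission to current standing (later first): Romero (Aug 16, 2015); then Abara and Leclerc (both Jun 19, 2012); then Farouk (Sep 16, 2010); then Drummond (Dec 18, 2009); then Vasquez (May 24, 2009); then Espinoza (Aug 26, 2008).
Abara and Leclerc are each Liveryman, so the next rule applies.
Among Abara and Leclerc, alphabetically by surname: Abara before Leclerc.
So Leclerc takes precedence.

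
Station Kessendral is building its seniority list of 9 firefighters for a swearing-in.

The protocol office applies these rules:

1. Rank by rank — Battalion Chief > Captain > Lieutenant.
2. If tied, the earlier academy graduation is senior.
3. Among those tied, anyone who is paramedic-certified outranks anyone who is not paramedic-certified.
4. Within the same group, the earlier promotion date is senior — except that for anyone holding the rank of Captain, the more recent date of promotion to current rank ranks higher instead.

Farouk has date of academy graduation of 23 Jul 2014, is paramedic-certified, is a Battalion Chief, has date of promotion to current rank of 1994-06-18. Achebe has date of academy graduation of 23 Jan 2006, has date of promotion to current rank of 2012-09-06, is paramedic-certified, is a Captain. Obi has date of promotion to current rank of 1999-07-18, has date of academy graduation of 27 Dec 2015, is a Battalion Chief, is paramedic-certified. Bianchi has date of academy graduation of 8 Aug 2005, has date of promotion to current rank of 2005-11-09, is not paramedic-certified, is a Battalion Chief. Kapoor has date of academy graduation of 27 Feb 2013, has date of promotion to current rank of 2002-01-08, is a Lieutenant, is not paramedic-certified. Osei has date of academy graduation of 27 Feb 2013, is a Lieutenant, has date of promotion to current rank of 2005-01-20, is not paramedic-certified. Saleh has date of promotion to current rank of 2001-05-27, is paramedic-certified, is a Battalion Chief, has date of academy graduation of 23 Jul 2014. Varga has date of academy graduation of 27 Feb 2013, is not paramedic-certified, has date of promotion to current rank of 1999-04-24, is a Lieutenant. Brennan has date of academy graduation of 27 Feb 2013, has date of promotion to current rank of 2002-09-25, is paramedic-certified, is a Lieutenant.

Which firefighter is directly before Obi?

Saleh

By rank: Bianchi, Farouk, Saleh and Obi (Battalion Chief); then Achebe (Captain); then Brennan, Varga, Kapoor and Osei (Lieutenant).
Among Bianchi, Farouk, Saleh and Obi, by date of academy graduation (earlier first): Bianchi (8 Aug 2005) before Farouk and Saleh (23 Jul 2014) before Obi (27 Dec 2015).
Farouk and Saleh are each paramedic-certified, so the next rule applies.
Among Farouk and Saleh, by date of promotion to current rank (earlier first): Farouk (1994-06-18) before Saleh (2001-05-27).
Brennan, Varga, Kapoor and Osei all have date of academy graduation 27 Feb 2013, so the next rule applies.
Among Brennan, Varga, Kapoor and Osei, paramedic-certified before not paramedic-certified: Brennan (paramedic-certified) before Varga, Kapoor and Osei (not paramedic-certified).
Among Varga, Kapoor and Osei, by date of promotion to current rank (earlier first): Varga (1999-04-24) before Kapoor (2002-01-08) before Osei (2005-01-20).
Order: Bianchi, Farouk, Saleh, Obi, Achebe, Brennan, Varga, Kapoor, Osei.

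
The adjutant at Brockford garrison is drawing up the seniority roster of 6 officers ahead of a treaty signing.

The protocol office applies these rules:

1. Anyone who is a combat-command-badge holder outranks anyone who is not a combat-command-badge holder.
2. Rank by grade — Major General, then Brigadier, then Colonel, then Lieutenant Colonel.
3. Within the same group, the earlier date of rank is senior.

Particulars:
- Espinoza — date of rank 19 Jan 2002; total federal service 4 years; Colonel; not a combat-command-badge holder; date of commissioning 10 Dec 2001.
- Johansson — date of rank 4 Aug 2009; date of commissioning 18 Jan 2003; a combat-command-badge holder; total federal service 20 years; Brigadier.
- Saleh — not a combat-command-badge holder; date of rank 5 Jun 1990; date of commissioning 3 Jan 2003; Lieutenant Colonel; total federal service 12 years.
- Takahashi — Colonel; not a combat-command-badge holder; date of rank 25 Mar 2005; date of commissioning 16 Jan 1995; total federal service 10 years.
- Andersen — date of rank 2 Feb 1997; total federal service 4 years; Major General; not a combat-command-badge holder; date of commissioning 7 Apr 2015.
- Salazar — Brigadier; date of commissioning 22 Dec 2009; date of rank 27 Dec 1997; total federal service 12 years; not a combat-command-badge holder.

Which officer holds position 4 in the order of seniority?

Espinoza

By the first rule: Johansson (a combat-command-badge holder); then Andersen, Salazar, Espinoza, Takahashi and Saleh (each not a combat-command-badge holder).
Among Andersen, Salazar, Espinoza, Takahashi and Saleh, by grade: Andersen (Major General) before Salazar (Brigadier) before Espinoza and Takahashi (Colonel) before Saleh (Lieutenant Colonel).
Among Espinoza and Takahashi, by date of rank (earlier first): Espinoza (19 Jan 2002) before Takahashi (25 Mar 2005).
Order: Johansson, Andersen, Salazar, Espinoza, Takahashi, Saleh.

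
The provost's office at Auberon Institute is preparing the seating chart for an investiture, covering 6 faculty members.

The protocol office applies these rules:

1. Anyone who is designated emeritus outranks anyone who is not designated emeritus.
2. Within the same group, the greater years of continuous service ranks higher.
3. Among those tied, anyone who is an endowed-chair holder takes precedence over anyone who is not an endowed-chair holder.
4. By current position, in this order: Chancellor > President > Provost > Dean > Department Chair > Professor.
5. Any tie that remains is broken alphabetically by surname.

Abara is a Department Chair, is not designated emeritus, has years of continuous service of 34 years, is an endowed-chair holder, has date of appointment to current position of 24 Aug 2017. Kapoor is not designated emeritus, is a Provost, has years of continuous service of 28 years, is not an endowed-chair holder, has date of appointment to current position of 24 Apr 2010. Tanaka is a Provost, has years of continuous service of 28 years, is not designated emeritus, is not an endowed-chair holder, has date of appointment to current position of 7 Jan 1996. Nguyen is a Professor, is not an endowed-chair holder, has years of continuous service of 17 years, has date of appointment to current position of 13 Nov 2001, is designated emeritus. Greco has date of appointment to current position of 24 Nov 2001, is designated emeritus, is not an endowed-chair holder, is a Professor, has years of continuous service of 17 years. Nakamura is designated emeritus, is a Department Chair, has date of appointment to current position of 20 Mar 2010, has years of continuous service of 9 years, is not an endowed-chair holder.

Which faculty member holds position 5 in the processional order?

By the first rule: Greco, Nguyen and Nakamura (each designated emeritus); then Abara, Kapoor and Tanaka (each not designated emeritus).
Among Greco, Nguyen and Nakamura, by years of continuous service (higher first): Greco and Nguyen (17 years) before Nakamura (9 years).
Greco and Nguyen are each not an endowed-chair holder, so the next rule applies.
Greco and Nguyen are each Professor, so the next rule applies.
Among Greco and Nguyen, alphabetically by surname: Greco before Nguyen.
Among Abara, Kapoor and Tanaka, by years of continuous service (higher first): Abara (34 years) before Kapoor and Tanaka (28 years).
Kapoor and Tanaka are each not an endowed-chair holder, so the next rule applies.
Kapoor and Tanaka are each Provost, so the next rule applies.
Among Kapoor and Tanaka, alphabetically by surname: Kapoor before Tanaka.
Order: Greco, Nguyen, Nakamura, Abara, Kapoor, Tanaka.

Kapoor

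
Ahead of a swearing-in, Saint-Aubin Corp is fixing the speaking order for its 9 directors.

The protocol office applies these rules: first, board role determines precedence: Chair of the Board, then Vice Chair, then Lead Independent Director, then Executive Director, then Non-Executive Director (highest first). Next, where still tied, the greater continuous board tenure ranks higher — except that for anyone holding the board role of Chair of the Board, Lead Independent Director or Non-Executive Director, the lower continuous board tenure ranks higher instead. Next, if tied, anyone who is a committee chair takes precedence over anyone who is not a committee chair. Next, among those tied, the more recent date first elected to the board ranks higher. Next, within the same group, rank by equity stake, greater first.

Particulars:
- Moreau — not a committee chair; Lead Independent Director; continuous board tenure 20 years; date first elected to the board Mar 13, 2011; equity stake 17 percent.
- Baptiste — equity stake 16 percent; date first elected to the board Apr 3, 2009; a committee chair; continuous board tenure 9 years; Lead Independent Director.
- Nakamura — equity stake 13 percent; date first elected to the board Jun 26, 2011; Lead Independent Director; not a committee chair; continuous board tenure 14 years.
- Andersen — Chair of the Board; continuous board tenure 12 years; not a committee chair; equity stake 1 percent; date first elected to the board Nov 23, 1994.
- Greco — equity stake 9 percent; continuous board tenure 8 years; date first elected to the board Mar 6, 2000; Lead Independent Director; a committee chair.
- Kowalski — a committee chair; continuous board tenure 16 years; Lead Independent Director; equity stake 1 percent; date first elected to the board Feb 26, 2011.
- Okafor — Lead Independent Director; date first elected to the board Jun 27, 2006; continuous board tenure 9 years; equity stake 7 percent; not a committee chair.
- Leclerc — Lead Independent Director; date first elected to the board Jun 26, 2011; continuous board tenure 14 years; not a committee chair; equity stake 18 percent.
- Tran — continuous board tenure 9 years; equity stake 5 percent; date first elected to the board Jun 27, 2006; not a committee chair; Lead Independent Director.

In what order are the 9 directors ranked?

Andersen, Greco, Baptiste, Okafor, Tran, Leclerc, Nakamura, Kowalski, Moreau

By board role: Andersen (Chair of the Board); then Greco, Baptiste, Okafor, Tran, Leclerc, Nakamura, Kowalski and Moreau (Lead Independent Director).
Among Greco, Baptiste, Okafor, Tran, Leclerc, Nakamura, Kowalski and Moreau, by continuous board tenure (lower first) (reversed rule for this group): Greco (8 years) before Baptiste, Okafor and Tran (9 years) before Leclerc and Nakamura (14 years) before Kowalski (16 years) before Moreau (20 years).
Among Baptiste, Okafor and Tran, a committee chair before not a committee chair: Baptiste (a committee chair) before Okafor and Tran (not a committee chair).
Okafor and Tran both have date first elected to the board Jun 27, 2006, so the next rule applies.
Among Okafor and Tran, by equity stake (higher first): Okafor (7 percent) before Tran (5 percent).
Leclerc and Nakamura are each not a committee chair, so the next rule applies.
Leclerc and Nakamura both have date first elected to the board Jun 26, 2011, so the next rule applies.
Among Leclerc and Nakamura, by equity stake (higher first): Leclerc (18 percent) before Nakamura (13 percent).
Full order: Andersen, Greco, Baptiste, Okafor, Tran, Leclerc, Nakamura, Kowalski, Moreau.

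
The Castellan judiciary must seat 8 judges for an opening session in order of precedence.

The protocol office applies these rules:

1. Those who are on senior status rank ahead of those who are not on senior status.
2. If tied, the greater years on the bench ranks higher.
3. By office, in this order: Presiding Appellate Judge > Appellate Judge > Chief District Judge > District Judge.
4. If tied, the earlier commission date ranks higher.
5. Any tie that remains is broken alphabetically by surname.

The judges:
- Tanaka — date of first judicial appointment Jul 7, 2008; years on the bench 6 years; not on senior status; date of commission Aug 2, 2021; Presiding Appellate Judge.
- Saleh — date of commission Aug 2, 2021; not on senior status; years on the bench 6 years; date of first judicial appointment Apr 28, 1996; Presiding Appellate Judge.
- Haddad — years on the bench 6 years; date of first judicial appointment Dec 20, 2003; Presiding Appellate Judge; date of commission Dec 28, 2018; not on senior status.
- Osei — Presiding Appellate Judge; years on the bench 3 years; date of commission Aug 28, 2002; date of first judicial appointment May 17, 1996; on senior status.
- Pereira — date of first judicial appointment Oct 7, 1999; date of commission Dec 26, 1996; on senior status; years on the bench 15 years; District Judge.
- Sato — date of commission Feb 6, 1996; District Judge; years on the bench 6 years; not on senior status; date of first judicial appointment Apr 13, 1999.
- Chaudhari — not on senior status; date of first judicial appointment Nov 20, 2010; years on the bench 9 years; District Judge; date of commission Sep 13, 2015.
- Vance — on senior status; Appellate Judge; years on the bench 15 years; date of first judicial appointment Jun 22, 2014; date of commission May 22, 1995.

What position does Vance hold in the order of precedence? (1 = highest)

By the first rule: Vance, Pereira and Osei (each on senior status); then Chaudhari, Haddad, Saleh, Tanaka and Sato (each not on senior status).
Among Vance, Pereira and Osei, by years on the bench (higher first): Vance and Pereira (15 years) before Osei (3 years).
Among Vance and Pereira, by office: Vance (Appellate Judge) before Pereira (District Judge).
Among Chaudhari, Haddad, Saleh, Tanaka and Sato, by years on the bench (higher first): Chaudhari (9 years) before Haddad, Saleh, Tanaka and Sato (6 years).
Among Haddad, Saleh, Tanaka and Sato, by office: Haddad, Saleh and Tanaka (Presiding Appellate Judge) before Sato (District Judge).
Among Haddad, Saleh and Tanaka, by date of commission (earlier first): Haddad (Dec 28, 2018) before Saleh and Tanaka (Aug 2, 2021).
Among Saleh and Tanaka, alphabetically by surname: Saleh before Tanaka.
Order: Vance, Pereira, Osei, Chaudhari, Haddad, Saleh, Tanaka, Sato. So position 1.

1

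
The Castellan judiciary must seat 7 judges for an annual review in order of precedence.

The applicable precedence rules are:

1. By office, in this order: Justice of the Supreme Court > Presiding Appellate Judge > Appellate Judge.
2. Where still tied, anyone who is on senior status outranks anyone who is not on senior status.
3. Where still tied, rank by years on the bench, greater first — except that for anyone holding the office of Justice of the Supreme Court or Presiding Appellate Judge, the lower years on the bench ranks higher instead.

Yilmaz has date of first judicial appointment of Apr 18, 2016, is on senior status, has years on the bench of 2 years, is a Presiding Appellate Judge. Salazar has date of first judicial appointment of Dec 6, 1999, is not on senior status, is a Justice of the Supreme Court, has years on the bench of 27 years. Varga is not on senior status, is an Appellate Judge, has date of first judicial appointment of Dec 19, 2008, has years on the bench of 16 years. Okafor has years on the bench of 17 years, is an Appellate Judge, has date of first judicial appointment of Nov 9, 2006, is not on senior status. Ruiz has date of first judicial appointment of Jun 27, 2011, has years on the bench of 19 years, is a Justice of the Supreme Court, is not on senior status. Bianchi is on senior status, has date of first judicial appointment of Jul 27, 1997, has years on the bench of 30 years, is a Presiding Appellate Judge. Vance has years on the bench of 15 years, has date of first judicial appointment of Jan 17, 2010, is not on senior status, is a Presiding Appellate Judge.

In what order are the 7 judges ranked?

By office: Ruiz and Salazar (Justice of the Supreme Court); then Yilmaz, Bianchi and Vance (Presiding Appellate Judge); then Okafor and Varga (Appellate Judge).
Ruiz and Salazar are each not on senior status, so the next rule applies.
Among Ruiz and Salazar, by years on the bench (lower first) (reversed rule for this group): Ruiz (19 years) before Salazar (27 years).
Among Yilmaz, Bianchi and Vance, on senior status before not on senior status: Yilmaz and Bianchi (on senior status) before Vance (not on senior status).
Among Yilmaz and Bianchi, by years on the bench (lower first) (reversed rule for this group): Yilmaz (2 years) before Bianchi (30 years).
Okafor and Varga are each not on senior status, so the next rule applies.
Among Okafor and Varga, by years on the bench (higher first): Okafor (17 years) before Varga (16 years).
Full order: Ruiz, Salazar, Yilmaz, Bianchi, Vance, Okafor, Varga.

Ruiz, Salazar, Yilmaz, Bianchi, Vance, Okafor, Varga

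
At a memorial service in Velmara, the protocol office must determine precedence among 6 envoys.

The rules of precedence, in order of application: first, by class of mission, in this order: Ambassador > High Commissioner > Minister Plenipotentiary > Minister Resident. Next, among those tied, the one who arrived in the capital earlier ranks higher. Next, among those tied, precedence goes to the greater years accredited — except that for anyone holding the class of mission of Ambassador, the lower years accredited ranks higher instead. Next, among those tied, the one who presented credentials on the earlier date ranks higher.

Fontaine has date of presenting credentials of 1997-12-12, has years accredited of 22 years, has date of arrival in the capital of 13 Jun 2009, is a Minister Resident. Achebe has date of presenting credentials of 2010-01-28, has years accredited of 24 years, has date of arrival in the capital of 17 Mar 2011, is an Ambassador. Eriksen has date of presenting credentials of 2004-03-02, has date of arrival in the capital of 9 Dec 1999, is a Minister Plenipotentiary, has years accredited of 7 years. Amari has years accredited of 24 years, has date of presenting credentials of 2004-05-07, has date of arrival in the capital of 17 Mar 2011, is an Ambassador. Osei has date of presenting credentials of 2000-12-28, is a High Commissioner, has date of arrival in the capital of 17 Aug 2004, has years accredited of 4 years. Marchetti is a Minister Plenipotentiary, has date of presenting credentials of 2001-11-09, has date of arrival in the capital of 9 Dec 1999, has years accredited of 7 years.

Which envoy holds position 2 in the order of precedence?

Achebe

By class of mission: Amari and Achebe (Ambassador); then Osei (High Commissioner); then Marchetti and Eriksen (Minister Plenipotentiary); then Fontaine (Minister Resident).
Amari and Achebe both have date of arrival in the capital 17 Mar 2011, so the next rule applies.
Amari and Achebe both have years accredited 24 years, so the next rule applies.
Among Amari and Achebe, by date of presenting credentials (earlier first): Amari (2004-05-07) before Achebe (2010-01-28).
Marchetti and Eriksen both have date of arrival in the capital 9 Dec 1999, so the next rule applies.
Marchetti and Eriksen both have years accredited 7 years, so the next rule applies.
Among Marchetti and Eriksen, by date of presenting credentials (earlier first): Marchetti (2001-11-09) before Eriksen (2004-03-02).
Order: Amari, Achebe, Osei, Marchetti, Eriksen, Fontaine.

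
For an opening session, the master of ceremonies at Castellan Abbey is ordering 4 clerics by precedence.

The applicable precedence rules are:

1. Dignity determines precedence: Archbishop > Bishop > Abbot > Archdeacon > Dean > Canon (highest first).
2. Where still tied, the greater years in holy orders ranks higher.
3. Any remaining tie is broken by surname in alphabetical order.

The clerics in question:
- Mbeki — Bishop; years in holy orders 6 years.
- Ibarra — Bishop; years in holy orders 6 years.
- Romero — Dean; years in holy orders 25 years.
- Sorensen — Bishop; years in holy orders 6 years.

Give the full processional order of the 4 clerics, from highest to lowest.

By dignity: Ibarra, Mbeki and Sorensen (Bishop); then Romero (Dean).
Ibarra, Mbeki and Sorensen all have years in holy orders 6 years, so the next rule applies.
Among Ibarra, Mbeki and Sorensen, alphabetically by surname: Ibarra before Mbeki before Sorensen.
Full order: Ibarra, Mbeki, Sorensen, Romero.

Ibarra, Mbeki, Sorensen, Romero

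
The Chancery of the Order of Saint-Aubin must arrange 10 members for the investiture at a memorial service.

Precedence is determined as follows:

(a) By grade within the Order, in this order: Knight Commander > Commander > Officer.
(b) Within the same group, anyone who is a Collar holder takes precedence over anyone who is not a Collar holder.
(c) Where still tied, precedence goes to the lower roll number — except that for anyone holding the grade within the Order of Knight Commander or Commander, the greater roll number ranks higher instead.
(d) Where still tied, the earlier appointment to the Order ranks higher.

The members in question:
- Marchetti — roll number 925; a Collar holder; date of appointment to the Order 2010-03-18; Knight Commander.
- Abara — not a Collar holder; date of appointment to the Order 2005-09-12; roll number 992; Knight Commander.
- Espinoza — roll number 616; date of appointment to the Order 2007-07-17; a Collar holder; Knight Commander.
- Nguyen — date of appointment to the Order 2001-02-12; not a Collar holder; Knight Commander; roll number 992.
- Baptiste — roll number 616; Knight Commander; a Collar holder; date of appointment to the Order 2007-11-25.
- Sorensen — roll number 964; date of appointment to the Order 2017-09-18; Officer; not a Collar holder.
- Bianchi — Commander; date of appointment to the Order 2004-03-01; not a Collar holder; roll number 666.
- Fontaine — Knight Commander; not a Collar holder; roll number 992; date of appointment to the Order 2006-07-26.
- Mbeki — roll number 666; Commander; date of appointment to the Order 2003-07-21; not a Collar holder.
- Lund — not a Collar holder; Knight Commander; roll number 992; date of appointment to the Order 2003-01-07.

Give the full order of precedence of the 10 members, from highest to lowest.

By grade within the Order: Marchetti, Espinoza, Baptiste, Nguyen, Lund, Abara and Fontaine (Knight Commander); then Mbeki and Bianchi (Commander); then Sorensen (Officer).
Among Marchetti, Espinoza, Baptiste, Nguyen, Lund, Abara and Fontaine, a Collar holder before not a Collar holder: Marchetti, Espinoza and Baptiste (a Collar holder) before Nguyen, Lund, Abara and Fontaine (not a Collar holder).
Among Marchetti, Espinoza and Baptiste, by roll number (higher first) (reversed rule for this group): Marchetti (925) before Espinoza and Baptiste (616).
Among Espinoza and Baptiste, by date of appointment to the Order (earlier first): Espinoza (2007-07-17) before Baptiste (2007-11-25).
Nguyen, Lund, Abara and Fontaine all have roll number 992, so the next rule applies.
Among Nguyen, Lund, Abara and Fontaine, by date of appointment to the Order (earlier first): Nguyen (2001-02-12) before Lund (2003-01-07) before Abara (2005-09-12) before Fontaine (2006-07-26).
Mbeki and Bianchi are each not a Collar holder, so the next rule applies.
Mbeki and Bianchi both have roll number 666, so the next rule applies.
Among Mbeki and Bianchi, by date of appointment to the Order (earlier first): Mbeki (2003-07-21) before Bianchi (2004-03-01).
Full order: Marchetti, Espinoza, Baptiste, Nguyen, Lund, Abara, Fontaine, Mbeki, Bianchi, Sorensen.

Marchetti, Espinoza, Baptiste, Nguyen, Lund, Abara, Fontaine, Mbeki, Bianchi, Sorensen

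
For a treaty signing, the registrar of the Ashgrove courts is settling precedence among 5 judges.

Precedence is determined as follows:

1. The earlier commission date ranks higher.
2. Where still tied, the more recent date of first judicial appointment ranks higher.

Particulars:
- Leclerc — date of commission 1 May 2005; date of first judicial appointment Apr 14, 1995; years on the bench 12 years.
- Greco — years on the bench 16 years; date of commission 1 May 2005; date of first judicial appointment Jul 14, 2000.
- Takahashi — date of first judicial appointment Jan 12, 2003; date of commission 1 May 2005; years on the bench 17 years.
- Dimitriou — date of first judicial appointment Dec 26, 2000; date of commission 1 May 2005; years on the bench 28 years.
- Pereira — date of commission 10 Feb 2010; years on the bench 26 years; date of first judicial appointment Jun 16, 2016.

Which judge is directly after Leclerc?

By date of commission (earlier first): Takahashi, Dimitriou, Greco and Leclerc (each 1 May 2005); then Pereira (10 Feb 2010).
Among Takahashi, Dimitriou, Greco and Leclerc, by date of first judicial appointment (later first): Takahashi (Jan 12, 2003) before Dimitriou (Dec 26, 2000) before Greco (Jul 14, 2000) before Leclerc (Apr 14, 1995).
Order: Takahashi, Dimitriou, Greco, Leclerc, Pereira.

Pereira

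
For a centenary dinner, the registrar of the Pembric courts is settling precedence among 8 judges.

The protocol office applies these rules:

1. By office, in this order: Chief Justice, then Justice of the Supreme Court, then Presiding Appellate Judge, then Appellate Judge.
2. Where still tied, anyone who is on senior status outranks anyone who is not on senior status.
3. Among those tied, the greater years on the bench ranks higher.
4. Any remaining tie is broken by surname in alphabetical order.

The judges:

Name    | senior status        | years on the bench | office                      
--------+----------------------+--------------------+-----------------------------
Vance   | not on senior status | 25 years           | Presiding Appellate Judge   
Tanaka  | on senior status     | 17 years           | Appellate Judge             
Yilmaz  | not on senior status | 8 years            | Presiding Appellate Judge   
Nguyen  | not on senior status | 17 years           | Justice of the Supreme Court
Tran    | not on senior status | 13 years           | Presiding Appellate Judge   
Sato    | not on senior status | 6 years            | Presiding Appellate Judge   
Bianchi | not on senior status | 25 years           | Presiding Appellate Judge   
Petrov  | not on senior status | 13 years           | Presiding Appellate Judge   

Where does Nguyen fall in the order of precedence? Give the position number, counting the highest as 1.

By office: Nguyen (Justice of the Supreme Court); then Bianchi, Vance, Petrov, Tran, Yilmaz and Sato (Presiding Appellate Judge); then Tanaka (Appellate Judge).
Bianchi, Vance, Petrov, Tran, Yilmaz and Sato are each not on senior status, so the next rule applies.
Among Bianchi, Vance, Petrov, Tran, Yilmaz and Sato, by years on the bench (higher first): Bianchi and Vance (25 years) before Petrov and Tran (13 years) before Yilmaz (8 years) before Sato (6 years).
Among Bianchi and Vance, alphabetically by surname: Bianchi before Vance.
Among Petrov and Tran, alphabetically by surname: Petrov before Tran.
Order: Nguyen, Bianchi, Vance, Petrov, Tran, Yilmaz, Sato, Tanaka. So position 1.

1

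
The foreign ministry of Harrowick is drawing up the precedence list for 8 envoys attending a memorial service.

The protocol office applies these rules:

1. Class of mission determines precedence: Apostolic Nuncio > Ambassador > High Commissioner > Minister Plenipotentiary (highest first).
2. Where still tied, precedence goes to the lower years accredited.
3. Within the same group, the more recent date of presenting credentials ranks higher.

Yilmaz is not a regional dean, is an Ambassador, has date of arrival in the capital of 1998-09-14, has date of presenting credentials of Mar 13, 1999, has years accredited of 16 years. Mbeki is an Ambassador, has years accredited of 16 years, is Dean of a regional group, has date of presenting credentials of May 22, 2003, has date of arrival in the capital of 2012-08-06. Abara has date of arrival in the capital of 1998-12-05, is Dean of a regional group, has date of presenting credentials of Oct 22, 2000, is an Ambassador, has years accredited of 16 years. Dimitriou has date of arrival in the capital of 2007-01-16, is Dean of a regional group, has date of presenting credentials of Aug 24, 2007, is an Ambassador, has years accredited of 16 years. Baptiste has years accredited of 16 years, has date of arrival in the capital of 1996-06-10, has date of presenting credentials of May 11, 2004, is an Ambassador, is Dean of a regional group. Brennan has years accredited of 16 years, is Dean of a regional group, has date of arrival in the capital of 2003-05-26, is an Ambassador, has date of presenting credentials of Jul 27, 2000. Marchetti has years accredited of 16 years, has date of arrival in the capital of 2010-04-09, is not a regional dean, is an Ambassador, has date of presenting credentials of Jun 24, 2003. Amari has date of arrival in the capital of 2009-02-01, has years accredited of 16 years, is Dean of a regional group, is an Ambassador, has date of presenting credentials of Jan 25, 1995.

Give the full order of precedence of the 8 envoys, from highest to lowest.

Dimitriou, Baptiste, Marchetti, Mbeki, Abara, Brennan, Yilmaz, Amari

By class of mission: Dimitriou, Baptiste, Marchetti, Mbeki, Abara, Brennan, Yilmaz and Amari (Ambassador).
Dimitriou, Baptiste, Marchetti, Mbeki, Abara, Brennan, Yilmaz and Amari all have years accredited 16 years, so the next rule applies.
Among Dimitriou, Baptiste, Marchetti, Mbeki, Abara, Brennan, Yilmaz and Amari, by date of presenting credentials (later first): Dimitriou (Aug 24, 2007) before Baptiste (May 11, 2004) before Marchetti (Jun 24, 2003) before Mbeki (May 22, 2003) before Abara (Oct 22, 2000) before Brennan (Jul 27, 2000) before Yilmaz (Mar 13, 1999) before Amari (Jan 25, 1995).
Full order: Dimitriou, Baptiste, Marchetti, Mbeki, Abara, Brennan, Yilmaz, Amari.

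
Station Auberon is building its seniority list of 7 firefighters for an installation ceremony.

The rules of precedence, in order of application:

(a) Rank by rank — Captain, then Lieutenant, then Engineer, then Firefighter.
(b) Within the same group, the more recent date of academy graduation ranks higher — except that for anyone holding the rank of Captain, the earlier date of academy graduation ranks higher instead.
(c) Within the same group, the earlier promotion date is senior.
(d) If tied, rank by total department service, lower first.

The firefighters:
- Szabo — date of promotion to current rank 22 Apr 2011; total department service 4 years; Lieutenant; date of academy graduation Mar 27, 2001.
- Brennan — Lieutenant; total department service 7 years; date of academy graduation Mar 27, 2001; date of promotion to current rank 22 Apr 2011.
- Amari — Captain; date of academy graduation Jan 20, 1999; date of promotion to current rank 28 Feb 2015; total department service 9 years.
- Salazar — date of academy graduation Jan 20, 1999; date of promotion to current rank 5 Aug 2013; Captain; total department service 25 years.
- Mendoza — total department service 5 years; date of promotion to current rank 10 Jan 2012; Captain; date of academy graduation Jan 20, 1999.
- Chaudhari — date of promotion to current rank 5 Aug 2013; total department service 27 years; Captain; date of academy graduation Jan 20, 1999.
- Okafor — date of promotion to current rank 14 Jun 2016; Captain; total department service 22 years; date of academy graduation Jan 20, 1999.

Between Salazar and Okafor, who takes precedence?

By rank: Mendoza, Salazar, Chaudhari, Amari and Okafor (Captain); then Szabo and Brennan (Lieutenant).
Mendoza, Salazar, Chaudhari, Amari and Okafor all have date of academy graduation Jan 20, 1999, so the next rule applies.
Among Mendoza, Salazar, Chaudhari, Amari and Okafor, by date of promotion to current rank (earlier first): Mendoza (10 Jan 2012) before Salazar and Chaudhari (5 Aug 2013) before Amari (28 Feb 2015) before Okafor (14 Jun 2016).
Among Salazar and Chaudhari, by total department service (lower first): Salazar (25 years) before Chaudhari (27 years).
Szabo and Brennan both have date of academy graduation Mar 27, 2001, so the next rule applies.
Szabo and Brennan both have date of promotion to current rank 22 Apr 2011, so the next rule applies.
Among Szabo and Brennan, by total department service (lower first): Szabo (4 years) before Brennan (7 years).
So Salazar takes precedence.

Salazar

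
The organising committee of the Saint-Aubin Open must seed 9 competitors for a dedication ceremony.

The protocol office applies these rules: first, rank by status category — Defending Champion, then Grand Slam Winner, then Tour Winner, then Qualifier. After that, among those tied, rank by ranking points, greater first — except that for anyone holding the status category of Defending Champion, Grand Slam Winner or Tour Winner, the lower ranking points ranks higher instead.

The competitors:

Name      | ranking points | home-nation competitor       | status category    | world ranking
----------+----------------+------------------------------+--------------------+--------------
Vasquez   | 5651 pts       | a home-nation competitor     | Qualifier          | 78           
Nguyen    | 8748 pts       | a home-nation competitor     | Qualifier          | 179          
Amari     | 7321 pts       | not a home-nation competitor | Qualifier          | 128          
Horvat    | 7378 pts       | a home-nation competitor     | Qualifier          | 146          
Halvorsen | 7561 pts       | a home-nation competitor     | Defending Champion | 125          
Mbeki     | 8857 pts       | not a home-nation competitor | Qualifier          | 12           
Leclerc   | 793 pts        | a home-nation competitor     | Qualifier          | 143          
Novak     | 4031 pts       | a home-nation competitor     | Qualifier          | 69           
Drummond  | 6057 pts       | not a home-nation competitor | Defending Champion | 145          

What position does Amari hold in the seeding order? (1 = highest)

6

By status category: Drummond and Halvorsen (Defending Champion); then Mbeki, Nguyen, Horvat, Amari, Vasquez, Novak and Leclerc (Qualifier).
Among Drummond and Halvorsen, by ranking points (lower first) (reversed rule for this group): Drummond (6057 pts) before Halvorsen (7561 pts).
Among Mbeki, Nguyen, Horvat, Amari, Vasquez, Novak and Leclerc, by ranking points (higher first): Mbeki (8857 pts) before Nguyen (8748 pts) before Horvat (7378 pts) before Amari (7321 pts) before Vasquez (5651 pts) before Novak (4031 pts) before Leclerc (793 pts).
Order: Drummond, Halvorsen, Mbeki, Nguyen, Horvat, Amari, Vasquez, Novak, Leclerc. So position 6.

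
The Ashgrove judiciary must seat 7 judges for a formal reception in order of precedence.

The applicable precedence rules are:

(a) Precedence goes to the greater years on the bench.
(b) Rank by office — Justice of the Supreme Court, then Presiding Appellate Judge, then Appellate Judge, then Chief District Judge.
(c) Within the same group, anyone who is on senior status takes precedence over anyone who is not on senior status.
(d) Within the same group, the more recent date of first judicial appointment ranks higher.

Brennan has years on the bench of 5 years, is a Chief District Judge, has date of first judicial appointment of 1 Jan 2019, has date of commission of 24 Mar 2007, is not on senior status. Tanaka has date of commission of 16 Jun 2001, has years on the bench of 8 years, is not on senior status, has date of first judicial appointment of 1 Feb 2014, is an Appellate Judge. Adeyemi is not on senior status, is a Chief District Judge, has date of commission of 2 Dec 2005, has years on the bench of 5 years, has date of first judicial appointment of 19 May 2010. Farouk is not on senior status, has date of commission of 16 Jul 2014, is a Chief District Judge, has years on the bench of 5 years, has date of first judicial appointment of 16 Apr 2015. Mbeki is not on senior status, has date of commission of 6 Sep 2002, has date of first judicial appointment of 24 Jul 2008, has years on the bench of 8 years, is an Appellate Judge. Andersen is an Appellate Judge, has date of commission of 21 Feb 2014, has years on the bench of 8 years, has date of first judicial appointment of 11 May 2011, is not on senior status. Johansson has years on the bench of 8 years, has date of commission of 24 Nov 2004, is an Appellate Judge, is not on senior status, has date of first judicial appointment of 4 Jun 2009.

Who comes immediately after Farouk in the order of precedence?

Adeyemi

By years on the bench (higher first): Tanaka, Andersen, Johansson and Mbeki (each 8 years); then Brennan, Farouk and Adeyemi (each 5 years).
Tanaka, Andersen, Johansson and Mbeki are each Appellate Judge, so the next rule applies.
Tanaka, Andersen, Johansson and Mbeki are each not on senior status, so the next rule applies.
Among Tanaka, Andersen, Johansson and Mbeki, by date of first judicial appointment (later first): Tanaka (1 Feb 2014) before Andersen (11 May 2011) before Johansson (4 Jun 2009) before Mbeki (24 Jul 2008).
Brennan, Farouk and Adeyemi are each Chief District Judge, so the next rule applies.
Brennan, Farouk and Adeyemi are each not on senior status, so the next rule applies.
Among Brennan, Farouk and Adeyemi, by date of first judicial appointment (later first): Brennan (1 Jan 2019) before Farouk (16 Apr 2015) before Adeyemi (19 May 2010).
Order: Tanaka, Andersen, Johansson, Mbeki, Brennan, Farouk, Adeyemi.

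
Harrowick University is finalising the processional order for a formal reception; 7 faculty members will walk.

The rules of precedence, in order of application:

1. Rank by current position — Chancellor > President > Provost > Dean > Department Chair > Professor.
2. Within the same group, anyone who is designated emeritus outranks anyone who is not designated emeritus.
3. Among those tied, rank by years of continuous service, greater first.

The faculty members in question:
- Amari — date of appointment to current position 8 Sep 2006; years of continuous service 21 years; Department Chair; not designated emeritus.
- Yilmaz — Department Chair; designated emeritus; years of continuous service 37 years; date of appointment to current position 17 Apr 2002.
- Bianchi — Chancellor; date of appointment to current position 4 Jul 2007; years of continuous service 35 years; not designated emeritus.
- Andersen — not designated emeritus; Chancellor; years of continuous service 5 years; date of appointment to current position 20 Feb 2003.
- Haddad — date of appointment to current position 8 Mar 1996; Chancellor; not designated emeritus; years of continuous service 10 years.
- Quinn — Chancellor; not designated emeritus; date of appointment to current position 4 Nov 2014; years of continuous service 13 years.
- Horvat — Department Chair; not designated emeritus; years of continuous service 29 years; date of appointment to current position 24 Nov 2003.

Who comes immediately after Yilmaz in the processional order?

Horvat

By current position: Bianchi, Quinn, Haddad and Andersen (Chancellor); then Yilmaz, Horvat and Amari (Department Chair).
Bianchi, Quinn, Haddad and Andersen are each not designated emeritus, so the next rule applies.
Among Bianchi, Quinn, Haddad and Andersen, by years of continuous service (higher first): Bianchi (35 years) before Quinn (13 years) before Haddad (10 years) before Andersen (5 years).
Among Yilmaz, Horvat and Amari, designated emeritus before not designated emeritus: Yilmaz (designated emeritus) before Horvat and Amari (not designated emeritus).
Among Horvat and Amari, by years of continuous service (higher first): Horvat (29 years) before Amari (21 years).
Order: Bianchi, Quinn, Haddad, Andersen, Yilmaz, Horvat, Amari.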